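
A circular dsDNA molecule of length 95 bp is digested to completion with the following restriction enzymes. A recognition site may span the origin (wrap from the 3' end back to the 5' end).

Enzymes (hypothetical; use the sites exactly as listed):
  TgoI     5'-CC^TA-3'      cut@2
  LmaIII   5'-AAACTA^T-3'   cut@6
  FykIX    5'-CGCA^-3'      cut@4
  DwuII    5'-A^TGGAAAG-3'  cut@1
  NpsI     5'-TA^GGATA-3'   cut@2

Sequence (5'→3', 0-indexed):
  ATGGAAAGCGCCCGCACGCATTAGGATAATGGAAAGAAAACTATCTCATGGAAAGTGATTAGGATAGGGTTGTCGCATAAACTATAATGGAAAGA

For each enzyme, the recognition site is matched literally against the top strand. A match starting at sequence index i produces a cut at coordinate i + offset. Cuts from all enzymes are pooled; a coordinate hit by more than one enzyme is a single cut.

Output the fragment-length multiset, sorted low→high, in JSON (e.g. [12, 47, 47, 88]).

[3,3,4,5,6,7,9,13,14,15,16]

Per-enzyme occurrences:
  TgoI (CCTA, off=2): no sites
  LmaIII (AAACTAT, off=6): starts [37, 78] → cuts [43, 84]
  FykIX (CGCA, off=4): starts [12, 16, 73] → cuts [16, 20, 77]
  DwuII (ATGGAAAG, off=1): starts [0, 28, 47, 86] → cuts [1, 29, 48, 87]
  NpsI (TAGGATA, off=2): starts [21, 59] → cuts [23, 61]

All cut coordinates (distinct, sorted): [1, 16, 20, 23, 29, 43, 48, 61, 77, 84, 87]

Fragments:
  1→16: 15 bp
  16→20: 4 bp
  20→23: 3 bp
  23→29: 6 bp
  29→43: 14 bp
  43→48: 5 bp
  48→61: 13 bp
  61→77: 16 bp
  77→84: 7 bp
  84→87: 3 bp
  87→1 (wrap): 95-87+1 = 9 bp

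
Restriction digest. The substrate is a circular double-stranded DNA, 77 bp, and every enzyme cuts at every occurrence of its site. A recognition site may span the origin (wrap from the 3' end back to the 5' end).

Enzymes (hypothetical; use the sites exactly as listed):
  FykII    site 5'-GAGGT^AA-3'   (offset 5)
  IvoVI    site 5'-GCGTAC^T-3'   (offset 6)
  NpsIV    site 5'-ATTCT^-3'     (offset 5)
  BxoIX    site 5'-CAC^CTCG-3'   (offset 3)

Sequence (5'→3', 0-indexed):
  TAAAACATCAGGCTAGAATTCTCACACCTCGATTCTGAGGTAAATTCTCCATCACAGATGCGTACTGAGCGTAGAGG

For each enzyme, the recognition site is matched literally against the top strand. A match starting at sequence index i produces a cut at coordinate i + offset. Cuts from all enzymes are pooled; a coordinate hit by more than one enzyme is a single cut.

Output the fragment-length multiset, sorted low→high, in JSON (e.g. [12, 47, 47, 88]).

Site scan:
  FykII (GAGGTAA, off=5): starts [36, 73] → cuts [1, 41]
  IvoVI (GCGTACT, off=6): starts [59] → cuts [65]
  NpsIV (ATTCT, off=5): starts [17, 31, 43] → cuts [22, 36, 48]
  BxoIX (CACCTCG, off=3): starts [24] → cuts [27]

All cut coordinates (distinct, sorted): [1, 22, 27, 36, 41, 48, 65]

Fragments:
  1→22: 21 bp
  22→27: 5 bp
  27→36: 9 bp
  36→41: 5 bp
  41→48: 7 bp
  48→65: 17 bp
  65→1 (wrap): 77-65+1 = 13 bp

[5,5,7,9,13,17,21]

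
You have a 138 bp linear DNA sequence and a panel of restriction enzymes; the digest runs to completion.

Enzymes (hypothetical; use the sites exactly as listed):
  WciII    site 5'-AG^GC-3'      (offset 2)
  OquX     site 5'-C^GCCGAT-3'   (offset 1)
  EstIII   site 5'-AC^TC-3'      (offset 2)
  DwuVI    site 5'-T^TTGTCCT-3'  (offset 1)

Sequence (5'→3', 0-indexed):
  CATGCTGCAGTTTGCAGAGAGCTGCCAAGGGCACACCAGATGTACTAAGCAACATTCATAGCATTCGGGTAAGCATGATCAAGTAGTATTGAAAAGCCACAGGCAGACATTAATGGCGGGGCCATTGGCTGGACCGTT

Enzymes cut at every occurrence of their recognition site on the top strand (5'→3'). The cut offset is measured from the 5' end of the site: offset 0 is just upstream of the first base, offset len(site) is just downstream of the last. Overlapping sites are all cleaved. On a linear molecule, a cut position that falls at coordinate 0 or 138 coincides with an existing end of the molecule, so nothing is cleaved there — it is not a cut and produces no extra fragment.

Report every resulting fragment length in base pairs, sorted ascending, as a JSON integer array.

Per-enzyme occurrences:
  WciII AGGC/2: at [100] ⇒ [102]
  OquX (CGCCGAT, off=1): no sites
  EstIII (ACTC, off=2): no sites
  DwuVI (TTTGTCCT, off=1): no sites

All cut coordinates (distinct, sorted): [102]

Fragment lengths:
  [0,102): 102 bp
  [102,138): 36 bp

[36,102]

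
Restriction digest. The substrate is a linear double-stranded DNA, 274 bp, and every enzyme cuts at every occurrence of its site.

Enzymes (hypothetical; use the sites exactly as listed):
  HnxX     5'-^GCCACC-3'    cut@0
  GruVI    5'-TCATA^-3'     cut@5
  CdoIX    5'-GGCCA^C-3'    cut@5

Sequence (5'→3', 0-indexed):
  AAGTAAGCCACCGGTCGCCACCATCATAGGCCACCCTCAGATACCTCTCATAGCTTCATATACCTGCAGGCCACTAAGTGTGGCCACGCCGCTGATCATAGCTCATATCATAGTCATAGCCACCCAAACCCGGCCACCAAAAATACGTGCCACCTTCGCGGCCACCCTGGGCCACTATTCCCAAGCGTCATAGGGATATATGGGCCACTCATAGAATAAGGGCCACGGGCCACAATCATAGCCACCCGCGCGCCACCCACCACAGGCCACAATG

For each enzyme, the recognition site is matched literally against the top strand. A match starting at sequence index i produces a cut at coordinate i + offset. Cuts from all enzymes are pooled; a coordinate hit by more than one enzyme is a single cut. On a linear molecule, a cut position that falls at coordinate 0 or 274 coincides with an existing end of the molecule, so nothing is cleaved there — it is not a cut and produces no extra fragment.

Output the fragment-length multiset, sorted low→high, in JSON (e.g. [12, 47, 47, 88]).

[1,4,4,4,5,5,6,6,6,7,7,8,8,10,10,11,12,12,12,12,13,13,14,14,15,18,18,19]

Scan for sites:
  HnxX (GCCACC, off=0): starts [6, 16, 29, 118, 132, 148, 160, 240, 251] → cuts [6, 16, 29, 118, 132, 148, 160, 240, 251]
  GruVI (TCATA, off=5): starts [23, 47, 55, 95, 102, 107, 113, 187, 208, 235] → cuts [28, 52, 60, 100, 107, 112, 118, 192, 213, 240]
  CdoIX (GGCCAC, off=5): starts [28, 68, 81, 131, 159, 169, 202, 220, 227, 264] → cuts [33, 73, 86, 136, 164, 174, 207, 225, 232, 269]

Pooled cuts: [6, 16, 28, 29, 33, 52, 60, 73, 86, 100, 107, 112, 118, 132, 136, 148, 160, 164, 174, 192, 207, 213, 225, 232, 240, 251, 269]

Fragments:
  [0,6): 6 bp
  [6,16): 10 bp
  [16,28): 12 bp
  [28,29): 1 bp
  [29,33): 4 bp
  [33,52): 19 bp
  [52,60): 8 bp
  [60,73): 13 bp
  [73,86): 13 bp
  [86,100): 14 bp
  [100,107): 7 bp
  [107,112): 5 bp
  [112,118): 6 bp
  [118,132): 14 bp
  [132,136): 4 bp
  [136,148): 12 bp
  [148,160): 12 bp
  [160,164): 4 bp
  [164,174): 10 bp
  [174,192): 18 bp
  [192,207): 15 bp
  [207,213): 6 bp
  [213,225): 12 bp
  [225,232): 7 bp
  [232,240): 8 bp
  [240,251): 11 bp
  [251,269): 18 bp
  [269,274): 5 bp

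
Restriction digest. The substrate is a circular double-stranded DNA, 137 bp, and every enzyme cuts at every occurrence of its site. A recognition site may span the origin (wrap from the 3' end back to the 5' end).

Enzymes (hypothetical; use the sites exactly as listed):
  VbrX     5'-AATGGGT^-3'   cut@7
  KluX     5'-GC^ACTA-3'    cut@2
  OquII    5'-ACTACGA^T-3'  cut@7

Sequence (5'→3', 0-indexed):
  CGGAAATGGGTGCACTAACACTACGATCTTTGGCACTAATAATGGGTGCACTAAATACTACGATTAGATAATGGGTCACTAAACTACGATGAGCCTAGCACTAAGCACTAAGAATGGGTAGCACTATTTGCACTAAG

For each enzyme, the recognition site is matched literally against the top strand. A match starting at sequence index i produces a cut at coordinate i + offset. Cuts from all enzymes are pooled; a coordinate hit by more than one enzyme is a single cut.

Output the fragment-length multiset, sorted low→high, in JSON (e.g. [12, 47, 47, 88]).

Per-enzyme occurrences:
  VbrX AATGGGT/7: at [4, 40, 69, 112] ⇒ [11, 47, 76, 119]
  KluX GCACTA/2: at [11, 32, 47, 97, 104, 120, 129] ⇒ [13, 34, 49, 99, 106, 122, 131]
  OquII ACTACGAT/7: at [19, 56, 82] ⇒ [26, 63, 89]

All cut coordinates (distinct, sorted): [11, 13, 26, 34, 47, 49, 63, 76, 89, 99, 106, 119, 122, 131]

Fragment lengths:
  11→13: 2 bp
  13→26: 13 bp
  26→34: 8 bp
  34→47: 13 bp
  47→49: 2 bp
  49→63: 14 bp
  63→76: 13 bp
  76→89: 13 bp
  89→99: 10 bp
  99→106: 7 bp
  106→119: 13 bp
  119→122: 3 bp
  122→131: 9 bp
  131→11 (wrap): 137-131+11 = 17 bp

[2,2,3,7,8,9,10,13,13,13,13,13,14,17]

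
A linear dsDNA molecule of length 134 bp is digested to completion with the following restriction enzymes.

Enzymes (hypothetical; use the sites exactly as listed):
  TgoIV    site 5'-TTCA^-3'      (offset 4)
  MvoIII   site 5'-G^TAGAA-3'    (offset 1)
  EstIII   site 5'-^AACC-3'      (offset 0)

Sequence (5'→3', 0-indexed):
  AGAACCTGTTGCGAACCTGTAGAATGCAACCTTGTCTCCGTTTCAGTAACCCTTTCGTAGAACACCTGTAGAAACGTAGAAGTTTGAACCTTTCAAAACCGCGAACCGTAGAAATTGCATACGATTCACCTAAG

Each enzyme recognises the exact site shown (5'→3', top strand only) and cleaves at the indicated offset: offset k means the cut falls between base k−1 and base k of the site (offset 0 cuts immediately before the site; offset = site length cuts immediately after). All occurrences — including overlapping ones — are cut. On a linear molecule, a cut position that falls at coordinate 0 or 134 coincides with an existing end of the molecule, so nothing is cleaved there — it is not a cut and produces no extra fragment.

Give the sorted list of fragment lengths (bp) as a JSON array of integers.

Per-enzyme occurrences:
  TgoIV TTCA/4: at [41, 91, 124] ⇒ [45, 95, 128]
  MvoIII GTAGAA/1: at [18, 56, 67, 75, 107] ⇒ [19, 57, 68, 76, 108]
  EstIII AACC/0: at [2, 13, 27, 47, 86, 96, 103] ⇒ [2, 13, 27, 47, 86, 96, 103]

All cut coordinates (distinct, sorted): [2, 13, 19, 27, 45, 47, 57, 68, 76, 86, 95, 96, 103, 108, 128]

Fragment lengths:
  [0,2): 2 bp
  [2,13): 11 bp
  [13,19): 6 bp
  [19,27): 8 bp
  [27,45): 18 bp
  [45,47): 2 bp
  [47,57): 10 bp
  [57,68): 11 bp
  [68,76): 8 bp
  [76,86): 10 bp
  [86,95): 9 bp
  [95,96): 1 bp
  [96,103): 7 bp
  [103,108): 5 bp
  [108,128): 20 bp
  [128,134): 6 bp

[1,2,2,5,6,6,7,8,8,9,10,10,11,11,18,20]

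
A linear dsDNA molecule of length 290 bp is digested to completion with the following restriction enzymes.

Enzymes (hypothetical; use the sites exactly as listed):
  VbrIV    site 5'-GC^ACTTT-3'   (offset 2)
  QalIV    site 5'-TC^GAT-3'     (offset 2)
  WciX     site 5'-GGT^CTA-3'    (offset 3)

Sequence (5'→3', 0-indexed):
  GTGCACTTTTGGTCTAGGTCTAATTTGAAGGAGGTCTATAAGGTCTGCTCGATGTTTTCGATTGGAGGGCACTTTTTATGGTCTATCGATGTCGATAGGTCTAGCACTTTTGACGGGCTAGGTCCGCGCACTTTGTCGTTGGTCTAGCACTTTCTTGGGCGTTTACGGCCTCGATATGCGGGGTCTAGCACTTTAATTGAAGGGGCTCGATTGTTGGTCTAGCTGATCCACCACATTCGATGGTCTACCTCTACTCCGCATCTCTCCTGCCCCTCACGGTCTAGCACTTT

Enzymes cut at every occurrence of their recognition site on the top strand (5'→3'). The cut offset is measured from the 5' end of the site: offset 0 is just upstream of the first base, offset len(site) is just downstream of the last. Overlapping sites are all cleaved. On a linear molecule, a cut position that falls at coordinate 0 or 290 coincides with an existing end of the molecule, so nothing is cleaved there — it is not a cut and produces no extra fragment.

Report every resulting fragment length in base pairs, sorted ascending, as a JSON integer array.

[4,5,5,5,5,5,5,6,6,6,7,9,9,10,11,12,12,14,15,16,19,20,24,24,36]

Scan for sites:
  VbrIV GCACTTT/2: at [2, 68, 103, 127, 146, 187, 283] ⇒ [4, 70, 105, 129, 148, 189, 285]
  QalIV TCGAT/2: at [48, 57, 85, 91, 170, 206, 236] ⇒ [50, 59, 87, 93, 172, 208, 238]
  WciX GGTCTA/3: at [10, 16, 32, 79, 97, 140, 181, 215, 241, 277] ⇒ [13, 19, 35, 82, 100, 143, 184, 218, 244, 280]

All cut coordinates (distinct, sorted): [4, 13, 19, 35, 50, 59, 70, 82, 87, 93, 100, 105, 129, 143, 148, 172, 184, 189, 208, 218, 238, 244, 280, 285]

Fragments:
  [0,4): 4 bp
  [4,13): 9 bp
  [13,19): 6 bp
  [19,35): 16 bp
  [35,50): 15 bp
  [50,59): 9 bp
  [59,70): 11 bp
  [70,82): 12 bp
  [82,87): 5 bp
  [87,93): 6 bp
  [93,100): 7 bp
  [100,105): 5 bp
  [105,129): 24 bp
  [129,143): 14 bp
  [143,148): 5 bp
  [148,172): 24 bp
  [172,184): 12 bp
  [184,189): 5 bp
  [189,208): 19 bp
  [208,218): 10 bp
  [218,238): 20 bp
  [238,244): 6 bp
  [244,280): 36 bp
  [280,285): 5 bp
  [285,290): 5 bp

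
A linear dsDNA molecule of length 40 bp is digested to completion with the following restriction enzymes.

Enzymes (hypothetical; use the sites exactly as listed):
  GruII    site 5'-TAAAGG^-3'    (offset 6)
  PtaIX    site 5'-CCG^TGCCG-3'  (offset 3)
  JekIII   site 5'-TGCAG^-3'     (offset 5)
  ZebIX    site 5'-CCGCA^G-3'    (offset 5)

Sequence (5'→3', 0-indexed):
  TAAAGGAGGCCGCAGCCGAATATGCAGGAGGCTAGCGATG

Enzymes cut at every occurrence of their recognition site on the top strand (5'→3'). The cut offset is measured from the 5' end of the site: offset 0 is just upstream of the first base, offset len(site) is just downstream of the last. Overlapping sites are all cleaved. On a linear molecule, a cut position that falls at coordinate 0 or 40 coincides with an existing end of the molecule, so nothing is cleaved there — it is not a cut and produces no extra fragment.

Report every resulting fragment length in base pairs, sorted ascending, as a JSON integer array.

Per-enzyme occurrences:
  GruII TAAAGG/6: at [0] ⇒ [6]
  PtaIX (CCGTGCCG, off=3): no sites
  JekIII TGCAG/5: at [22] ⇒ [27]
  ZebIX CCGCAG/5: at [9] ⇒ [14]

Pooled cuts: [6, 14, 27]

Fragments:
  [0,6): 6 bp
  [6,14): 8 bp
  [14,27): 13 bp
  [27,40): 13 bp

[6,8,13,13]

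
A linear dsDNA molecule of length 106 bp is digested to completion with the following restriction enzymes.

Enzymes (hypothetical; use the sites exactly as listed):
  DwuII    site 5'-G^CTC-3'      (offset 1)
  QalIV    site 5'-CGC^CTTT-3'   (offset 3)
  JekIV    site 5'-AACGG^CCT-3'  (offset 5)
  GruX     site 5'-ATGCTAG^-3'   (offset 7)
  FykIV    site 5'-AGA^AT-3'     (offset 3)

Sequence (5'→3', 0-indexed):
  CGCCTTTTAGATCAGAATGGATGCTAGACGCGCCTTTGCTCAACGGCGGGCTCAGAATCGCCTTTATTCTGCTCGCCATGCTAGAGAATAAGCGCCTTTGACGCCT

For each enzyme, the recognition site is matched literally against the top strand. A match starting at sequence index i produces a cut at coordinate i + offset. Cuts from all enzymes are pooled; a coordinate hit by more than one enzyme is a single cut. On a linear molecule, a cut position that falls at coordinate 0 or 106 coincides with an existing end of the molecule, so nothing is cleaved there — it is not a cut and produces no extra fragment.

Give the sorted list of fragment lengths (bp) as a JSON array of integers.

[3,3,5,5,6,6,8,10,11,11,12,13,13]

Per-enzyme occurrences:
  DwuII (GCTC, off=1): starts [37, 49, 70] → cuts [38, 50, 71]
  QalIV (CGCCTTT, off=3): starts [0, 30, 58, 92] → cuts [3, 33, 61, 95]
  JekIV (AACGGCCT, off=5): no sites
  GruX (ATGCTAG, off=7): starts [20, 77] → cuts [27, 84]
  FykIV (AGAAT, off=3): starts [13, 53, 84] → cuts [16, 56, 87]

Pooled cuts: [3, 16, 27, 33, 38, 50, 56, 61, 71, 84, 87, 95]

Fragment lengths:
  [0,3): 3 bp
  [3,16): 13 bp
  [16,27): 11 bp
  [27,33): 6 bp
  [33,38): 5 bp
  [38,50): 12 bp
  [50,56): 6 bp
  [56,61): 5 bp
  [61,71): 10 bp
  [71,84): 13 bp
  [84,87): 3 bp
  [87,95): 8 bp
  [95,106): 11 bp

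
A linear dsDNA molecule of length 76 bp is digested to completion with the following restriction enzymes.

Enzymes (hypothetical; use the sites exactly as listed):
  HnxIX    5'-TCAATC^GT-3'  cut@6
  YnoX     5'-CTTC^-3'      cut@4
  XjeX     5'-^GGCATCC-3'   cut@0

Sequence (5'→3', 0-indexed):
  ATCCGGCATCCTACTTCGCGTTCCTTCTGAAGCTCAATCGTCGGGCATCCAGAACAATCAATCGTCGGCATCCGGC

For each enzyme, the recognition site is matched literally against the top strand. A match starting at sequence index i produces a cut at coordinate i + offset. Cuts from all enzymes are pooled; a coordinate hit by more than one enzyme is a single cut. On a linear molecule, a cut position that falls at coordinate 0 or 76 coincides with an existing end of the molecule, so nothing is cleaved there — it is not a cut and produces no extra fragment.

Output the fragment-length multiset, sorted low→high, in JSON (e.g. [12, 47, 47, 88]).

[3,4,4,10,10,12,13,20]

Site scan:
  HnxIX TCAATCGT/6: at [33, 57] ⇒ [39, 63]
  YnoX CTTC/4: at [13, 23] ⇒ [17, 27]
  XjeX GGCATCC/0: at [4, 43, 66] ⇒ [4, 43, 66]

All cut coordinates (distinct, sorted): [4, 17, 27, 39, 43, 63, 66]

Fragments:
  [0,4): 4 bp
  [4,17): 13 bp
  [17,27): 10 bp
  [27,39): 12 bp
  [39,43): 4 bp
  [43,63): 20 bp
  [63,66): 3 bp
  [66,76): 10 bp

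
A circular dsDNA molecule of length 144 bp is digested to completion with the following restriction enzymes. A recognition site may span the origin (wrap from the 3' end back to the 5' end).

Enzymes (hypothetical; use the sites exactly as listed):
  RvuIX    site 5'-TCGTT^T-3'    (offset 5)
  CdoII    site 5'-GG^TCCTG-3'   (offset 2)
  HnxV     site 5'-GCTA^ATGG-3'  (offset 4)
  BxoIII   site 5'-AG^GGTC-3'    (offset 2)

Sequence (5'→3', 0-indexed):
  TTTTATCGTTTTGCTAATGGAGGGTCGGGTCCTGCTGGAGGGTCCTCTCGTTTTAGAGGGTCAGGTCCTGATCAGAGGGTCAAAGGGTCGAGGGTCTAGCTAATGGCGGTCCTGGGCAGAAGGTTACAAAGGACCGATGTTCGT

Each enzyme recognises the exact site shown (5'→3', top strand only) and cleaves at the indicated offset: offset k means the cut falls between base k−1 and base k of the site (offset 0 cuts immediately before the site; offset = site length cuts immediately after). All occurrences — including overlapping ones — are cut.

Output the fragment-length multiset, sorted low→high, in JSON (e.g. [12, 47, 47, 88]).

Site scan:
  RvuIX TCGTTT/5: at [5, 47, 140] ⇒ [1, 10, 52]
  CdoII GGTCCTG/2: at [27, 63, 107] ⇒ [29, 65, 109]
  HnxV GCTAATGG/4: at [12, 98] ⇒ [16, 102]
  BxoIII AGGGTC/2: at [20, 38, 56, 75, 83, 90] ⇒ [22, 40, 58, 77, 85, 92]

All cut coordinates (distinct, sorted): [1, 10, 16, 22, 29, 40, 52, 58, 65, 77, 85, 92, 102, 109]

Fragments:
  1→10: 9 bp
  10→16: 6 bp
  16→22: 6 bp
  22→29: 7 bp
  29→40: 11 bp
  40→52: 12 bp
  52→58: 6 bp
  58→65: 7 bp
  65→77: 12 bp
  77→85: 8 bp
  85→92: 7 bp
  92→102: 10 bp
  102→109: 7 bp
  109→1 (wrap): 144-109+1 = 36 bp

[6,6,6,7,7,7,7,8,9,10,11,12,12,36]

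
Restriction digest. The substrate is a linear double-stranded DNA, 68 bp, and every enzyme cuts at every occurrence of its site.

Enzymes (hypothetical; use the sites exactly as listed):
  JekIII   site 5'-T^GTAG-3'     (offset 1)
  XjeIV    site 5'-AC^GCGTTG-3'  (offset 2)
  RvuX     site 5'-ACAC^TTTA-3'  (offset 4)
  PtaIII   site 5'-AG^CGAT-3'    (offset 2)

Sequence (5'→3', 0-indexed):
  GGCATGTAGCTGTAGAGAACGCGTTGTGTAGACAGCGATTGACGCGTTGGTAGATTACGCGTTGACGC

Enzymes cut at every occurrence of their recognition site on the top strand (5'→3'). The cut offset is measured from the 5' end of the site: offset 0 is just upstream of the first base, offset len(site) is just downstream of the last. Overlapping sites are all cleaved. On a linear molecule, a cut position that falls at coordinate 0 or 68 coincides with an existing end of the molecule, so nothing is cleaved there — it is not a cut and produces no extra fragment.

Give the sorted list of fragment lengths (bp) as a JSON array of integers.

Scan for sites:
  JekIII TGTAG/1: at [4, 10, 26] ⇒ [5, 11, 27]
  XjeIV ACGCGTTG/2: at [18, 41, 56] ⇒ [20, 43, 58]
  RvuX (ACACTTTA, off=4): no sites
  PtaIII AGCGAT/2: at [33] ⇒ [35]

All cut coordinates (distinct, sorted): [5, 11, 20, 27, 35, 43, 58]

Fragment lengths:
  [0,5): 5 bp
  [5,11): 6 bp
  [11,20): 9 bp
  [20,27): 7 bp
  [27,35): 8 bp
  [35,43): 8 bp
  [43,58): 15 bp
  [58,68): 10 bp

[5,6,7,8,8,9,10,15]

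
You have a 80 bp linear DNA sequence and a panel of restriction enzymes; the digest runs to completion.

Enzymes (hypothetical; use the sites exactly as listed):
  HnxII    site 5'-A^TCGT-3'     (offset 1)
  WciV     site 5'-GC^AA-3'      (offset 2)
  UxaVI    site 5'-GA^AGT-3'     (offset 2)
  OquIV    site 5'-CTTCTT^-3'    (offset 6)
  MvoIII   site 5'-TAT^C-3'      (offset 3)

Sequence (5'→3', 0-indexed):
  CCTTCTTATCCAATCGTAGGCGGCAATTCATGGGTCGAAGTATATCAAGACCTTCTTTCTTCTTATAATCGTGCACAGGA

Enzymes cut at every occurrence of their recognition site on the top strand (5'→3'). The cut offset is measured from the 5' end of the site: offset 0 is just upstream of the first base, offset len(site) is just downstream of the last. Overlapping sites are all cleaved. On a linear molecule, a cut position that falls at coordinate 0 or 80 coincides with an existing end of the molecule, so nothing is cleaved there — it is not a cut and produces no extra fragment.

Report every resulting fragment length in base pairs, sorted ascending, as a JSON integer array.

Per-enzyme occurrences:
  HnxII ATCGT/1: at [12, 67] ⇒ [13, 68]
  WciV GCAA/2: at [22] ⇒ [24]
  UxaVI GAAGT/2: at [36] ⇒ [38]
  OquIV CTTCTT/6: at [1, 51, 58] ⇒ [7, 57, 64]
  MvoIII TATC/3: at [6, 42] ⇒ [9, 45]

All cut coordinates (distinct, sorted): [7, 9, 13, 24, 38, 45, 57, 64, 68]

Fragment lengths:
  [0,7): 7 bp
  [7,9): 2 bp
  [9,13): 4 bp
  [13,24): 11 bp
  [24,38): 14 bp
  [38,45): 7 bp
  [45,57): 12 bp
  [57,64): 7 bp
  [64,68): 4 bp
  [68,80): 12 bp

[2,4,4,7,7,7,11,12,12,14]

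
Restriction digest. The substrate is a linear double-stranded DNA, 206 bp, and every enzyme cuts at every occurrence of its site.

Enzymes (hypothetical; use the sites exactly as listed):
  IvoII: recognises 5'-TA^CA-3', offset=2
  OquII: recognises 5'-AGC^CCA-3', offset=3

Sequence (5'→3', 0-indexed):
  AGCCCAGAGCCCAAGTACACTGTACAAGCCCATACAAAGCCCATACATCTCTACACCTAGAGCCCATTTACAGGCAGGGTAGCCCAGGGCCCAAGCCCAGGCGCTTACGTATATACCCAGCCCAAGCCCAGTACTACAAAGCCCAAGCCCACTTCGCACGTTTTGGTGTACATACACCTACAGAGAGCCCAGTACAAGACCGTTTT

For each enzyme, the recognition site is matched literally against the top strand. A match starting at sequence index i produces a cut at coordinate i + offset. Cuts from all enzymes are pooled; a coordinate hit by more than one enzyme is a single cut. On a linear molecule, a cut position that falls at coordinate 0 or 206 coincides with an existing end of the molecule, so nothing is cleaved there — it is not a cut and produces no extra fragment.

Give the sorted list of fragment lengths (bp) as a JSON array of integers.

Scan for sites:
  IvoII (TACA, off=2): starts [15, 22, 32, 43, 51, 68, 134, 168, 172, 178, 192] → cuts [17, 24, 34, 45, 53, 70, 136, 170, 174, 180, 194]
  OquII (AGCCCA, off=3): starts [0, 7, 26, 37, 60, 80, 93, 118, 124, 139, 145, 185] → cuts [3, 10, 29, 40, 63, 83, 96, 121, 127, 142, 148, 188]

All cut coordinates (distinct, sorted): [3, 10, 17, 24, 29, 34, 40, 45, 53, 63, 70, 83, 96, 121, 127, 136, 142, 148, 170, 174, 180, 188, 194]

Fragment lengths:
  [0,3): 3 bp
  [3,10): 7 bp
  [10,17): 7 bp
  [17,24): 7 bp
  [24,29): 5 bp
  [29,34): 5 bp
  [34,40): 6 bp
  [40,45): 5 bp
  [45,53): 8 bp
  [53,63): 10 bp
  [63,70): 7 bp
  [70,83): 13 bp
  [83,96): 13 bp
  [96,121): 25 bp
  [121,127): 6 bp
  [127,136): 9 bp
  [136,142): 6 bp
  [142,148): 6 bp
  [148,170): 22 bp
  [170,174): 4 bp
  [174,180): 6 bp
  [180,188): 8 bp
  [188,194): 6 bp
  [194,206): 12 bp

[3,4,5,5,5,6,6,6,6,6,6,7,7,7,7,8,8,9,10,12,13,13,22,25]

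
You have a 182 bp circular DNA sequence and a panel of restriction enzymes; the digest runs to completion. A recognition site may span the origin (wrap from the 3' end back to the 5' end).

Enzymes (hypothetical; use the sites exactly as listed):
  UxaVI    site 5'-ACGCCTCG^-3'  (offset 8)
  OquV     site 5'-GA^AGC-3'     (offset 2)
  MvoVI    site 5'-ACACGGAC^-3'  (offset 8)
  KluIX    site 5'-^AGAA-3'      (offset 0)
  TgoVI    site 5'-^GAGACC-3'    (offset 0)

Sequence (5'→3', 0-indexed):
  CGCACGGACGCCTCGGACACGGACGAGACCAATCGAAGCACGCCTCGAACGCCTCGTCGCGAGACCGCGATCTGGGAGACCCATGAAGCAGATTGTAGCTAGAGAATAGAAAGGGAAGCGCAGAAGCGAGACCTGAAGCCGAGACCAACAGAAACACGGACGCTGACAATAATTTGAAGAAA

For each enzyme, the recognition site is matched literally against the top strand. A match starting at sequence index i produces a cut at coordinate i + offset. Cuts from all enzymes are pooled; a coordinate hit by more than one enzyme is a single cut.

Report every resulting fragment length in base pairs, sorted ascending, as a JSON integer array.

[3,3,4,4,5,5,9,9,9,9,9,11,11,12,12,15,16,16,20]

Per-enzyme occurrences:
  UxaVI ACGCCTCG/8: at [7, 39, 48] ⇒ [15, 47, 56]
  OquV GAAGC/2: at [34, 84, 114, 122, 134] ⇒ [36, 86, 116, 124, 136]
  MvoVI ACACGGAC/8: at [16, 153] ⇒ [24, 161]
  KluIX AGAA/0: at [102, 107, 121, 149, 177] ⇒ [102, 107, 121, 149, 177]
  TgoVI GAGACC/0: at [24, 60, 75, 127, 140] ⇒ [24, 60, 75, 127, 140]

All cut coordinates (distinct, sorted): [15, 24, 36, 47, 56, 60, 75, 86, 102, 107, 116, 121, 124, 127, 136, 140, 149, 161, 177]

Fragments:
  15→24: 9 bp
  24→36: 12 bp
  36→47: 11 bp
  47→56: 9 bp
  56→60: 4 bp
  60→75: 15 bp
  75→86: 11 bp
  86→102: 16 bp
  102→107: 5 bp
  107→116: 9 bp
  116→121: 5 bp
  121→124: 3 bp
  124→127: 3 bp
  127→136: 9 bp
  136→140: 4 bp
  140→149: 9 bp
  149→161: 12 bp
  161→177: 16 bp
  177→15 (wrap): 182-177+15 = 20 bp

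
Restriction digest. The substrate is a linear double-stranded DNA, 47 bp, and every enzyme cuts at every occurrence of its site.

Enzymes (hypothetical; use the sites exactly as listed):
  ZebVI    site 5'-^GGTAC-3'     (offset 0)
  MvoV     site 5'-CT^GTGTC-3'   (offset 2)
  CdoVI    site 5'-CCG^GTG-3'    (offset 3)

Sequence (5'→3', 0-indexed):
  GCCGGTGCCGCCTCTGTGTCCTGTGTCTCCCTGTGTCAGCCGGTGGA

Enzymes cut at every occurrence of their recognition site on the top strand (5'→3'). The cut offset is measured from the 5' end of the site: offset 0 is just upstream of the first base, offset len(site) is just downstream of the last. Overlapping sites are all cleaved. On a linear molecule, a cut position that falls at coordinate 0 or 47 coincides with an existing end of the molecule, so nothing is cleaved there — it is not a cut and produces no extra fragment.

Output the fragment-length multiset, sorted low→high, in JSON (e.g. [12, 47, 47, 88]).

[4,5,7,10,10,11]

Scan for sites:
  ZebVI (GGTAC, off=0): no sites
  MvoV CTGTGTC/2: at [13, 20, 30] ⇒ [15, 22, 32]
  CdoVI CCGGTG/3: at [1, 39] ⇒ [4, 42]

Pooled cuts: [4, 15, 22, 32, 42]

Fragments:
  [0,4): 4 bp
  [4,15): 11 bp
  [15,22): 7 bp
  [22,32): 10 bp
  [32,42): 10 bp
  [42,47): 5 bp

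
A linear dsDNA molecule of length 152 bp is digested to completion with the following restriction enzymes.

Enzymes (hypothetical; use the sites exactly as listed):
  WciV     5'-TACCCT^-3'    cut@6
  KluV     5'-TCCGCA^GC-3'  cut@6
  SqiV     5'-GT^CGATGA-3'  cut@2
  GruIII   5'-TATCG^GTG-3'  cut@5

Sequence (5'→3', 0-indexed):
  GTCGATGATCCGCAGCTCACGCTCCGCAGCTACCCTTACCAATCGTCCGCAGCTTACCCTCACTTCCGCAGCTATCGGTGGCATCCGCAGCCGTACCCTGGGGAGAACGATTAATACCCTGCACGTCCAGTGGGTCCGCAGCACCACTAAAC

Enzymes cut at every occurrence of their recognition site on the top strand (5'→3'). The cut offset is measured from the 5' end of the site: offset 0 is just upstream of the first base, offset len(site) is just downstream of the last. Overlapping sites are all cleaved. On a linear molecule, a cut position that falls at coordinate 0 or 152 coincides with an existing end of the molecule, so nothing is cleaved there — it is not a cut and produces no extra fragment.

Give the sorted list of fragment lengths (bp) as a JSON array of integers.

Site scan:
  WciV (TACCCT, off=6): starts [30, 54, 93, 114] → cuts [36, 60, 99, 120]
  KluV (TCCGCAGC, off=6): starts [8, 22, 45, 64, 83, 134] → cuts [14, 28, 51, 70, 89, 140]
  SqiV (GTCGATGA, off=2): starts [0] → cuts [2]
  GruIII (TATCGGTG, off=5): starts [72] → cuts [77]

Pooled cuts: [2, 14, 28, 36, 51, 60, 70, 77, 89, 99, 120, 140]

Fragments:
  [0,2): 2 bp
  [2,14): 12 bp
  [14,28): 14 bp
  [28,36): 8 bp
  [36,51): 15 bp
  [51,60): 9 bp
  [60,70): 10 bp
  [70,77): 7 bp
  [77,89): 12 bp
  [89,99): 10 bp
  [99,120): 21 bp
  [120,140): 20 bp
  [140,152): 12 bp

[2,7,8,9,10,10,12,12,12,14,15,20,21]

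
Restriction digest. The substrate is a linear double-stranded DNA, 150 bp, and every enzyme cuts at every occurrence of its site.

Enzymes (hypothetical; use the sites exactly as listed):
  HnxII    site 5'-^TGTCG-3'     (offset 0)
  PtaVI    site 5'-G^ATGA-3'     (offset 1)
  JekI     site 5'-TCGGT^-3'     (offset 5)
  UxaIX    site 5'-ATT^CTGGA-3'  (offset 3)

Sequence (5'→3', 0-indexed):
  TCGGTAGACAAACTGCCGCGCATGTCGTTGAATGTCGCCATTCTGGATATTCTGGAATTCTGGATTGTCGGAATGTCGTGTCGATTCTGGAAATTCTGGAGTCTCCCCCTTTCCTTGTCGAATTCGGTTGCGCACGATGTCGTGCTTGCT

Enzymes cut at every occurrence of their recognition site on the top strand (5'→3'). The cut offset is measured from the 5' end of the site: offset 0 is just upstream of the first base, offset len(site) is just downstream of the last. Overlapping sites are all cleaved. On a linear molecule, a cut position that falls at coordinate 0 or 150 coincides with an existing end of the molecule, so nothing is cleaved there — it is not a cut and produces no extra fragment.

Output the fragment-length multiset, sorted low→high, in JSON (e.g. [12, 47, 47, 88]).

Site scan:
  HnxII (TGTCG, off=0): starts [22, 32, 65, 73, 78, 115, 137] → cuts [22, 32, 65, 73, 78, 115, 137]
  PtaVI (GATGA, off=1): no sites
  JekI (TCGGT, off=5): starts [0, 123] → cuts [5, 128]
  UxaIX (ATTCTGGA, off=3): starts [39, 48, 56, 83, 92] → cuts [42, 51, 59, 86, 95]

Pooled cuts: [5, 22, 32, 42, 51, 59, 65, 73, 78, 86, 95, 115, 128, 137]

Fragments:
  [0,5): 5 bp
  [5,22): 17 bp
  [22,32): 10 bp
  [32,42): 10 bp
  [42,51): 9 bp
  [51,59): 8 bp
  [59,65): 6 bp
  [65,73): 8 bp
  [73,78): 5 bp
  [78,86): 8 bp
  [86,95): 9 bp
  [95,115): 20 bp
  [115,128): 13 bp
  [128,137): 9 bp
  [137,150): 13 bp

[5,5,6,8,8,8,9,9,9,10,10,13,13,17,20]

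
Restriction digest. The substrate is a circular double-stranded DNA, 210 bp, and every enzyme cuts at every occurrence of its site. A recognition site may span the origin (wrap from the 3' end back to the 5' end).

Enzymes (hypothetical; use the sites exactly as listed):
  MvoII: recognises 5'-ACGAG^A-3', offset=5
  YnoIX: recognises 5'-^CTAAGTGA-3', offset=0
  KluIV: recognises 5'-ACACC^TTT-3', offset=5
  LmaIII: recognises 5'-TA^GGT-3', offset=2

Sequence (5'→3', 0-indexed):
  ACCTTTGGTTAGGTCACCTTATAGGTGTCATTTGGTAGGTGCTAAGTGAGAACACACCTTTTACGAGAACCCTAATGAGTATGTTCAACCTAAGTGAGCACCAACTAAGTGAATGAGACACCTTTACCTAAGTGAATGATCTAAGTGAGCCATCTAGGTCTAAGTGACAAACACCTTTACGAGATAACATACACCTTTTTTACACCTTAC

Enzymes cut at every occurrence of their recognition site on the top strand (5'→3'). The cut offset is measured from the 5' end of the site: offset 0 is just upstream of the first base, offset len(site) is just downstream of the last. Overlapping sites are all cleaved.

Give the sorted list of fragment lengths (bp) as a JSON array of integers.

[3,4,5,8,8,9,12,12,13,14,15,16,16,17,18,18,22]

Site scan:
  MvoII (ACGAGA, off=5): starts [62, 178] → cuts [67, 183]
  YnoIX (CTAAGTGA, off=0): starts [41, 89, 104, 127, 140, 159] → cuts [41, 89, 104, 127, 140, 159]
  KluIV (ACACCTTT, off=5): starts [53, 117, 170, 190, 208] → cuts [3, 58, 122, 175, 195]
  LmaIII (TAGGT, off=2): starts [9, 21, 35, 154] → cuts [11, 23, 37, 156]

All cut coordinates (distinct, sorted): [3, 11, 23, 37, 41, 58, 67, 89, 104, 122, 127, 140, 156, 159, 175, 183, 195]

Fragments:
  3→11: 8 bp
  11→23: 12 bp
  23→37: 14 bp
  37→41: 4 bp
  41→58: 17 bp
  58→67: 9 bp
  67→89: 22 bp
  89→104: 15 bp
  104→122: 18 bp
  122→127: 5 bp
  127→140: 13 bp
  140→156: 16 bp
  156→159: 3 bp
  159→175: 16 bp
  175→183: 8 bp
  183→195: 12 bp
  195→3 (wrap): 210-195+3 = 18 bp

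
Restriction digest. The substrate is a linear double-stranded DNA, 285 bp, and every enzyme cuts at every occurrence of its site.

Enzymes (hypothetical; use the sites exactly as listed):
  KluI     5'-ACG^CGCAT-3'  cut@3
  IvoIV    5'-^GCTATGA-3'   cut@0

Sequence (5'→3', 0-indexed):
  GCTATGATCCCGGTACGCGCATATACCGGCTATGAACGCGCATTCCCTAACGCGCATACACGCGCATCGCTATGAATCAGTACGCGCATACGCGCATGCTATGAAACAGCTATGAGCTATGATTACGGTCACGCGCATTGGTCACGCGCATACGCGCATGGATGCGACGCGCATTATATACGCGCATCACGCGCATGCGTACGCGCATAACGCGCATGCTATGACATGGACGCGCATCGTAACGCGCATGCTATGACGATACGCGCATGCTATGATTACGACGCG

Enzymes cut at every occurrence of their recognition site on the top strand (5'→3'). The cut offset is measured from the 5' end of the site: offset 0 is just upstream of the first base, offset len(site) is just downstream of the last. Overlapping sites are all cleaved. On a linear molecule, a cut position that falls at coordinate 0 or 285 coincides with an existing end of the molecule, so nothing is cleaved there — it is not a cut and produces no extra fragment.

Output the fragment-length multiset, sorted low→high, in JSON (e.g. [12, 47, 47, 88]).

Site scan:
  KluI (ACGCGCAT, off=3): starts [14, 35, 49, 59, 81, 89, 130, 143, 151, 166, 179, 188, 200, 209, 229, 241, 260] → cuts [17, 38, 52, 62, 84, 92, 133, 146, 154, 169, 182, 191, 203, 212, 232, 244, 263]
  IvoIV (GCTATGA, off=0): starts [0, 28, 68, 97, 108, 115, 217, 249, 268] → cuts [28, 68, 97, 108, 115, 217, 249, 268] (position 0 is a terminus of the linear molecule — no cut)

Pooled cuts: [17, 28, 38, 52, 62, 68, 84, 92, 97, 108, 115, 133, 146, 154, 169, 182, 191, 203, 212, 217, 232, 244, 249, 263, 268]

Fragment lengths:
  [0,17): 17 bp
  [17,28): 11 bp
  [28,38): 10 bp
  [38,52): 14 bp
  [52,62): 10 bp
  [62,68): 6 bp
  [68,84): 16 bp
  [84,92): 8 bp
  [92,97): 5 bp
  [97,108): 11 bp
  [108,115): 7 bp
  [115,133): 18 bp
  [133,146): 13 bp
  [146,154): 8 bp
  [154,169): 15 bp
  [169,182): 13 bp
  [182,191): 9 bp
  [191,203): 12 bp
  [203,212): 9 bp
  [212,217): 5 bp
  [217,232): 15 bp
  [232,244): 12 bp
  [244,249): 5 bp
  [249,263): 14 bp
  [263,268): 5 bp
  [268,285): 17 bp

[5,5,5,5,6,7,8,8,9,9,10,10,11,11,12,12,13,13,14,14,15,15,16,17,17,18]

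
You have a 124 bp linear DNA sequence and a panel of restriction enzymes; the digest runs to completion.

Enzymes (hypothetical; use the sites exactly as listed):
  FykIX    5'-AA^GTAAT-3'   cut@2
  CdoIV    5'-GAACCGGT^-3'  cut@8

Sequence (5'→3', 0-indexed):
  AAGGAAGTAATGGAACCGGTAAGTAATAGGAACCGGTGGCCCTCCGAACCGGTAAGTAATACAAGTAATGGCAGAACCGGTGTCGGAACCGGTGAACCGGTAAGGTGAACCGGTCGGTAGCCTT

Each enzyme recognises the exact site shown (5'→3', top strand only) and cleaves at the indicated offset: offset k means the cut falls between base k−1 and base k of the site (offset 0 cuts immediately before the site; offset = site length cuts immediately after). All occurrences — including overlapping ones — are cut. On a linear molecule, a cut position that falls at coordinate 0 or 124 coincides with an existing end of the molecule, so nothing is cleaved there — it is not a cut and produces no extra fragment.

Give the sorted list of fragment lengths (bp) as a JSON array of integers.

[2,2,6,8,9,10,12,13,14,15,16,17]

Scan for sites:
  FykIX AAGTAAT/2: at [4, 20, 53, 62] ⇒ [6, 22, 55, 64]
  CdoIV GAACCGGT/8: at [12, 29, 45, 73, 85, 93, 106] ⇒ [20, 37, 53, 81, 93, 101, 114]

All cut coordinates (distinct, sorted): [6, 20, 22, 37, 53, 55, 64, 81, 93, 101, 114]

Fragments:
  [0,6): 6 bp
  [6,20): 14 bp
  [20,22): 2 bp
  [22,37): 15 bp
  [37,53): 16 bp
  [53,55): 2 bp
  [55,64): 9 bp
  [64,81): 17 bp
  [81,93): 12 bp
  [93,101): 8 bp
  [101,114): 13 bp
  [114,124): 10 bp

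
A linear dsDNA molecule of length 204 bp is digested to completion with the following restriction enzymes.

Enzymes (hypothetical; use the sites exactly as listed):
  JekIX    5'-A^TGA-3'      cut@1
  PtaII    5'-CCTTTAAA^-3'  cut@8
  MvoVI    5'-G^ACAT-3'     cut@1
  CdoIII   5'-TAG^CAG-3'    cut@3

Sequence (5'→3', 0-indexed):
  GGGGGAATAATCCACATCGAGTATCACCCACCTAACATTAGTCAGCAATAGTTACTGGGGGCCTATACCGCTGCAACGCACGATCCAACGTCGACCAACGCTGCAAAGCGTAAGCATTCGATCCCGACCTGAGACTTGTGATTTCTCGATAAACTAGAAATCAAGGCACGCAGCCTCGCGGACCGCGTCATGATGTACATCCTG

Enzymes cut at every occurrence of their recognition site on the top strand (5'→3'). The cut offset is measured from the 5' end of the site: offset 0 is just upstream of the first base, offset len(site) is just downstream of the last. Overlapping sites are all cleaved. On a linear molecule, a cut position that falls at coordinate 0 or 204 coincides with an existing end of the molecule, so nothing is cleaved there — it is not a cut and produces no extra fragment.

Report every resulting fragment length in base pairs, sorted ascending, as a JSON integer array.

Site scan:
  JekIX (ATGA, off=1): starts [189] → cuts [190]
  PtaII (CCTTTAAA, off=8): no sites
  MvoVI (GACAT, off=1): no sites
  CdoIII (TAGCAG, off=3): no sites

All cut coordinates (distinct, sorted): [190]

Fragments:
  [0,190): 190 bp
  [190,204): 14 bp

[14,190]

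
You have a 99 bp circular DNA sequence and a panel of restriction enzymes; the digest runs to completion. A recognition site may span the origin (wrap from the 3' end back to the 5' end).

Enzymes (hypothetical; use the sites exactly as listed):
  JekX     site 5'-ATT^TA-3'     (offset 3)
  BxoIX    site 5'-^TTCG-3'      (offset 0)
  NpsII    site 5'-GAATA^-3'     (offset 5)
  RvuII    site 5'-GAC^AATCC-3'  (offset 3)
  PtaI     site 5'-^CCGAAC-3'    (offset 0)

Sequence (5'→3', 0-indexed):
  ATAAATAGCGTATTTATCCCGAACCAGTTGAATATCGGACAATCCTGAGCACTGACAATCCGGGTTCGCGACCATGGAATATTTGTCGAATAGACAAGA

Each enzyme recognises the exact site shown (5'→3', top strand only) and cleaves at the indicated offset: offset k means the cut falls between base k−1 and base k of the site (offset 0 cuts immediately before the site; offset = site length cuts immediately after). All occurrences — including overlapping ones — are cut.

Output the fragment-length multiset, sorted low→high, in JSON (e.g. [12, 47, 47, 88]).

[4,6,8,10,11,11,16,16,17]

Scan for sites:
  JekX (ATTTA, off=3): starts [11] → cuts [14]
  BxoIX (TTCG, off=0): starts [64] → cuts [64]
  NpsII (GAATA, off=5): starts [29, 76, 87, 97] → cuts [3, 34, 81, 92]
  RvuII (GACAATCC, off=3): starts [37, 53] → cuts [40, 56]
  PtaI (CCGAAC, off=0): starts [18] → cuts [18]

Pooled cuts: [3, 14, 18, 34, 40, 56, 64, 81, 92]

Fragment lengths:
  3→14: 11 bp
  14→18: 4 bp
  18→34: 16 bp
  34→40: 6 bp
  40→56: 16 bp
  56→64: 8 bp
  64→81: 17 bp
  81→92: 11 bp
  92→3 (wrap): 99-92+3 = 10 bp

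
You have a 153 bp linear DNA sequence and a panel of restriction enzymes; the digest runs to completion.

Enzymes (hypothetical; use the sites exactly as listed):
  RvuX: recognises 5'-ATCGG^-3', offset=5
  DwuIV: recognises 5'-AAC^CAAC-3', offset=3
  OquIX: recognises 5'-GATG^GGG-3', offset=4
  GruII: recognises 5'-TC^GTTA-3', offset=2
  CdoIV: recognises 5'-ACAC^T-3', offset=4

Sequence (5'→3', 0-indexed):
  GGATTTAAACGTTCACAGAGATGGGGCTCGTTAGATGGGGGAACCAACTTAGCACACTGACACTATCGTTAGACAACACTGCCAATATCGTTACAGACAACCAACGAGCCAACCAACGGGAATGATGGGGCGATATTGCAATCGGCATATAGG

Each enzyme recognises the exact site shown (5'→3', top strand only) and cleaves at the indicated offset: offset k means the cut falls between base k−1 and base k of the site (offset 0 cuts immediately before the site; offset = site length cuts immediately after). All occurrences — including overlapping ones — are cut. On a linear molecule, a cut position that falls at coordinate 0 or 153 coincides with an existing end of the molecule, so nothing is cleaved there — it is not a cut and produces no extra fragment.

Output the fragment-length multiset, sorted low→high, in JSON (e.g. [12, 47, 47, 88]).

[4,6,6,7,8,8,10,12,12,12,13,14,18,23]

Per-enzyme occurrences:
  RvuX (ATCGG, off=5): starts [140] → cuts [145]
  DwuIV (AACCAAC, off=3): starts [41, 98, 110] → cuts [44, 101, 113]
  OquIX (GATGGGG, off=4): starts [19, 33, 123] → cuts [23, 37, 127]
  GruII (TCGTTA, off=2): starts [27, 65, 87] → cuts [29, 67, 89]
  CdoIV (ACACT, off=4): starts [53, 59, 75] → cuts [57, 63, 79]

All cut coordinates (distinct, sorted): [23, 29, 37, 44, 57, 63, 67, 79, 89, 101, 113, 127, 145]

Fragments:
  [0,23): 23 bp
  [23,29): 6 bp
  [29,37): 8 bp
  [37,44): 7 bp
  [44,57): 13 bp
  [57,63): 6 bp
  [63,67): 4 bp
  [67,79): 12 bp
  [79,89): 10 bp
  [89,101): 12 bp
  [101,113): 12 bp
  [113,127): 14 bp
  [127,145): 18 bp
  [145,153): 8 bp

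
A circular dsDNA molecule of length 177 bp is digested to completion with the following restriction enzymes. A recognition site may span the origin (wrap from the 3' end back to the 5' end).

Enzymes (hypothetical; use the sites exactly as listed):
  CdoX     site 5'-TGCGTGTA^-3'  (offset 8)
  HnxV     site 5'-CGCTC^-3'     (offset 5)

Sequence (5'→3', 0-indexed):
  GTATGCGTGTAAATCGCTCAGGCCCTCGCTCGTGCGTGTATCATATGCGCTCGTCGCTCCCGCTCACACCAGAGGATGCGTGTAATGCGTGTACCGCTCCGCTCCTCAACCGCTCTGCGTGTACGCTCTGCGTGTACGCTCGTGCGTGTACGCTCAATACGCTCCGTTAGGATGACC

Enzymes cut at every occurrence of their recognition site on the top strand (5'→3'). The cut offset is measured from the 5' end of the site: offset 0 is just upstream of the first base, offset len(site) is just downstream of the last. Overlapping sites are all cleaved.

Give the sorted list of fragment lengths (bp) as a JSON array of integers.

Per-enzyme occurrences:
  CdoX (TGCGTGTA, off=8): starts [3, 32, 76, 85, 115, 128, 142] → cuts [11, 40, 84, 93, 123, 136, 150]
  HnxV (CGCTC, off=5): starts [14, 26, 47, 54, 60, 94, 99, 110, 123, 136, 150, 159] → cuts [19, 31, 52, 59, 65, 99, 104, 115, 128, 141, 155, 164]

Pooled cuts: [11, 19, 31, 40, 52, 59, 65, 84, 93, 99, 104, 115, 123, 128, 136, 141, 150, 155, 164]

Fragments:
  11→19: 8 bp
  19→31: 12 bp
  31→40: 9 bp
  40→52: 12 bp
  52→59: 7 bp
  59→65: 6 bp
  65→84: 19 bp
  84→93: 9 bp
  93→99: 6 bp
  99→104: 5 bp
  104→115: 11 bp
  115→123: 8 bp
  123→128: 5 bp
  128→136: 8 bp
  136→141: 5 bp
  141→150: 9 bp
  150→155: 5 bp
  155→164: 9 bp
  164→11 (wrap): 177-164+11 = 24 bp

[5,5,5,5,6,6,7,8,8,8,9,9,9,9,11,12,12,19,24]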